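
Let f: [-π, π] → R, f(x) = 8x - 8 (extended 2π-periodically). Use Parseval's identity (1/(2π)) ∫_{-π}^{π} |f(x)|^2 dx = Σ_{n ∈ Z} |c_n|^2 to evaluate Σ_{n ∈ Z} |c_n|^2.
Σ |c_n|^2 = 64π^2/3 + 64

Expand and integrate term by term over [-π, π]:
  ∫ (8x)^2 dx = 64·(2π^3/3); ∫ 2·8·(-8)·x dx = 0 (odd integrand); ∫ (-8)^2 dx = 64·2π.
So (1/(2π)) ∫_{-π}^{π} (8x - 8)^2 dx = 64π^2/3 + 64 = 64π^2/3 + 64.
Parseval ⇒ Σ |c_n|^2 = 64π^2/3 + 64.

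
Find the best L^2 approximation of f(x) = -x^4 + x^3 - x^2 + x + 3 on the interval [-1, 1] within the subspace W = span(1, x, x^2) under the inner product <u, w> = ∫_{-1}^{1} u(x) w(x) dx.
g(x) = -13*x^2/7 + 8*x/5 + 108/35

The best approximation g ∈ W is the orthogonal projection of f onto W. Writing g = a_0 + a_1 x + a_2 x^2, the coefficients solve the normal equations G · a = b where
  G_{ij} = <φ_i, φ_j> and b_i = <f, φ_i>, with φ_0 = 1, φ_1 = x, φ_2 = x^2.
G =
  [2, 0, 2/3]
  [0, 2/3, 0]
  [2/3, 0, 2/5],
b = (74/15, 16/15, 46/35).
Solving gives a_0 = 108/35, a_1 = 8/5, a_2 = -13/7, so
  g(x) = -13*x^2/7 + 8*x/5 + 108/35.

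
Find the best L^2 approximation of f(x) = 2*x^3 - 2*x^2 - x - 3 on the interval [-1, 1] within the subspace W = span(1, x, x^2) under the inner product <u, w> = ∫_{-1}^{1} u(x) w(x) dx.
g(x) = -2*x^2 + x/5 - 3

The best approximation g ∈ W is the orthogonal projection of f onto W. Writing g = a_0 + a_1 x + a_2 x^2, the coefficients solve the normal equations G · a = b where
  G_{ij} = <φ_i, φ_j> and b_i = <f, φ_i>, with φ_0 = 1, φ_1 = x, φ_2 = x^2.
G =
  [2, 0, 2/3]
  [0, 2/3, 0]
  [2/3, 0, 2/5],
b = (-22/3, 2/15, -14/5).
Solving gives a_0 = -3, a_1 = 1/5, a_2 = -2, so
  g(x) = -2*x^2 + x/5 - 3.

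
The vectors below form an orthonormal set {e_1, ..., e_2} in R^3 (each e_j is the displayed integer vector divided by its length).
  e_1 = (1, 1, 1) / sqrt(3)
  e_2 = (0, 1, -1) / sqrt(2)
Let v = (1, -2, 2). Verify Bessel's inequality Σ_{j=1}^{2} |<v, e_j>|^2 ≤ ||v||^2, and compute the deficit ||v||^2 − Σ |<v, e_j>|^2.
Σ |<v, e_j>|^2 = 25/3; ||v||^2 = 9; deficit = 2/3

Write each e_j = u_j / sqrt(<u_j, u_j>) where u_j is the displayed integer vector. Then <v, e_j> = <v, u_j> / sqrt(<u_j, u_j>), so |<v, e_j>|^2 = <v, u_j>^2 / <u_j, u_j>.
Coefficients: <v, e_1> = 1/sqrt(3), <v, e_2> = -4/sqrt(2).
Square and sum: Σ |<v, e_j>|^2 = 25/3.
Compute ||v||^2 = v·v = 9.
Deficit = 9 − 25/3 = 2/3 ≥ 0, confirming Bessel's inequality. (The deficit equals ||v − Σ <v,e_j> e_j||^2, the squared distance from v to span{e_j}.)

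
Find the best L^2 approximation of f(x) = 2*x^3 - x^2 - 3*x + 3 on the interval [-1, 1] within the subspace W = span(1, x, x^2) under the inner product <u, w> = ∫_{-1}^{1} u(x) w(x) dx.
g(x) = -x^2 - 9*x/5 + 3

The best approximation g ∈ W is the orthogonal projection of f onto W. Writing g = a_0 + a_1 x + a_2 x^2, the coefficients solve the normal equations G · a = b where
  G_{ij} = <φ_i, φ_j> and b_i = <f, φ_i>, with φ_0 = 1, φ_1 = x, φ_2 = x^2.
G =
  [2, 0, 2/3]
  [0, 2/3, 0]
  [2/3, 0, 2/5],
b = (16/3, -6/5, 8/5).
Solving gives a_0 = 3, a_1 = -9/5, a_2 = -1, so
  g(x) = -x^2 - 9*x/5 + 3.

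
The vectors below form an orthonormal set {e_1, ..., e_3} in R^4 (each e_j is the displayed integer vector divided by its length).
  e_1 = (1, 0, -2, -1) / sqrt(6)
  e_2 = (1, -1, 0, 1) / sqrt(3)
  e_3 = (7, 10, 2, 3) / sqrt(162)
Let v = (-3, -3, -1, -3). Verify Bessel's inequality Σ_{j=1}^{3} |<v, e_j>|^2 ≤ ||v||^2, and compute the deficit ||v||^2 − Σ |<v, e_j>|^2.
Σ |<v, e_j>|^2 = 2219/81; ||v||^2 = 28; deficit = 49/81

Write each e_j = u_j / sqrt(<u_j, u_j>) where u_j is the displayed integer vector. Then <v, e_j> = <v, u_j> / sqrt(<u_j, u_j>), so |<v, e_j>|^2 = <v, u_j>^2 / <u_j, u_j>.
Coefficients: <v, e_1> = 2/sqrt(6), <v, e_2> = -3/sqrt(3), <v, e_3> = -62/sqrt(162).
Square and sum: Σ |<v, e_j>|^2 = 2219/81.
Compute ||v||^2 = v·v = 28.
Deficit = 28 − 2219/81 = 49/81 ≥ 0, confirming Bessel's inequality. (The deficit equals ||v − Σ <v,e_j> e_j||^2, the squared distance from v to span{e_j}.)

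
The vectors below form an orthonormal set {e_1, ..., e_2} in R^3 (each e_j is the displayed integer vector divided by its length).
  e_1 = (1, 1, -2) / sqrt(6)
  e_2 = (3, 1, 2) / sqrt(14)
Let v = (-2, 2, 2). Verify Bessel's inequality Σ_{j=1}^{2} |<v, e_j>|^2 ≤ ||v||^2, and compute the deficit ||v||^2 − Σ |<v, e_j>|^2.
Σ |<v, e_j>|^2 = 8/3; ||v||^2 = 12; deficit = 28/3

Write each e_j = u_j / sqrt(<u_j, u_j>) where u_j is the displayed integer vector. Then <v, e_j> = <v, u_j> / sqrt(<u_j, u_j>), so |<v, e_j>|^2 = <v, u_j>^2 / <u_j, u_j>.
Coefficients: <v, e_1> = -4/sqrt(6), <v, e_2> = 0/sqrt(14).
Square and sum: Σ |<v, e_j>|^2 = 8/3.
Compute ||v||^2 = v·v = 12.
Deficit = 12 − 8/3 = 28/3 ≥ 0, confirming Bessel's inequality. (The deficit equals ||v − Σ <v,e_j> e_j||^2, the squared distance from v to span{e_j}.)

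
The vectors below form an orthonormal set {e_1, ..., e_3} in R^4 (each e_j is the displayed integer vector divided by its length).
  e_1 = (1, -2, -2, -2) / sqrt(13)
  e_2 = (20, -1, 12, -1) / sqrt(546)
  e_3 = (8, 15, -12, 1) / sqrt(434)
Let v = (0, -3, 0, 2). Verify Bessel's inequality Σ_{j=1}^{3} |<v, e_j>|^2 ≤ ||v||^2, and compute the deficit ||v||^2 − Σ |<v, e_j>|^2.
Σ |<v, e_j>|^2 = 425/93; ||v||^2 = 13; deficit = 784/93

Write each e_j = u_j / sqrt(<u_j, u_j>) where u_j is the displayed integer vector. Then <v, e_j> = <v, u_j> / sqrt(<u_j, u_j>), so |<v, e_j>|^2 = <v, u_j>^2 / <u_j, u_j>.
Coefficients: <v, e_1> = 2/sqrt(13), <v, e_2> = 1/sqrt(546), <v, e_3> = -43/sqrt(434).
Square and sum: Σ |<v, e_j>|^2 = 425/93.
Compute ||v||^2 = v·v = 13.
Deficit = 13 − 425/93 = 784/93 ≥ 0, confirming Bessel's inequality. (The deficit equals ||v − Σ <v,e_j> e_j||^2, the squared distance from v to span{e_j}.)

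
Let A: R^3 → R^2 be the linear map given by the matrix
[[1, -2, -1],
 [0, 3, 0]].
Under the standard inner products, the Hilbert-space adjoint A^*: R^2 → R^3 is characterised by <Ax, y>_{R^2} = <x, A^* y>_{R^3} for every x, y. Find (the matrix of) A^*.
A^* = A^T =
[[1, 0],
 [-2, 3],
 [-1, 0]]

For real matrices with standard dot products, the defining identity <Ax, y> = <x, A^* y> gives (Ax)^T y = x^T (A^*) y, i.e. x^T A^T y = x^T (A^*) y. Since this holds for all x, y, we must have A^* = A^T. Therefore
A^* =
[[1, 0],
 [-2, 3],
 [-1, 0]].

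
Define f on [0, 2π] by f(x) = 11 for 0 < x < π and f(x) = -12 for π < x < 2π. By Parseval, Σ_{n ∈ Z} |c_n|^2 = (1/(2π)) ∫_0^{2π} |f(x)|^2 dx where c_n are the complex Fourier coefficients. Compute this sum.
Σ |c_n|^2 = 265/2

Parseval equates the L^2 energy of f (normalised by 1/(2π)) with the ℓ^2 sum of its Fourier coefficients: (1/(2π)) ∫_0^{2π} |f|^2 = Σ |c_n|^2.
Compute the left side: (1/(2π)) [∫_0^π 11^2 dx + ∫_π^{2π} (-12)^2 dx] = (1/(2π)) · (121π + 144π) = (121 + 144)/2 = 265/2.
So Σ_{n ∈ Z} |c_n|^2 = 265/2.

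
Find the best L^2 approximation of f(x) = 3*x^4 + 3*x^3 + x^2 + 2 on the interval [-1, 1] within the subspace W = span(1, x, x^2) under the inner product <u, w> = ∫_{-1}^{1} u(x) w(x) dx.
g(x) = 25*x^2/7 + 9*x/5 + 61/35

The best approximation g ∈ W is the orthogonal projection of f onto W. Writing g = a_0 + a_1 x + a_2 x^2, the coefficients solve the normal equations G · a = b where
  G_{ij} = <φ_i, φ_j> and b_i = <f, φ_i>, with φ_0 = 1, φ_1 = x, φ_2 = x^2.
G =
  [2, 0, 2/3]
  [0, 2/3, 0]
  [2/3, 0, 2/5],
b = (88/15, 6/5, 272/105).
Solving gives a_0 = 61/35, a_1 = 9/5, a_2 = 25/7, so
  g(x) = 25*x^2/7 + 9*x/5 + 61/35.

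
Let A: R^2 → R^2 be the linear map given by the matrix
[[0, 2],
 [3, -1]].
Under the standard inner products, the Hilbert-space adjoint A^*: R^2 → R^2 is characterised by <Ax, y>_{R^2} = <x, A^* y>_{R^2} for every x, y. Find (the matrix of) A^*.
A^* = A^T =
[[0, 3],
 [2, -1]]

For real matrices with standard dot products, the defining identity <Ax, y> = <x, A^* y> gives (Ax)^T y = x^T (A^*) y, i.e. x^T A^T y = x^T (A^*) y. Since this holds for all x, y, we must have A^* = A^T. Therefore
A^* =
[[0, 3],
 [2, -1]].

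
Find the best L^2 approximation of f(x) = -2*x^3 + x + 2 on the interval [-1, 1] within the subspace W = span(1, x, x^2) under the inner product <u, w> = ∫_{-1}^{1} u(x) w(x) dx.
g(x) = 2 - x/5

The best approximation g ∈ W is the orthogonal projection of f onto W. Writing g = a_0 + a_1 x + a_2 x^2, the coefficients solve the normal equations G · a = b where
  G_{ij} = <φ_i, φ_j> and b_i = <f, φ_i>, with φ_0 = 1, φ_1 = x, φ_2 = x^2.
G =
  [2, 0, 2/3]
  [0, 2/3, 0]
  [2/3, 0, 2/5],
b = (4, -2/15, 4/3).
Solving gives a_0 = 2, a_1 = -1/5, a_2 = 0, so
  g(x) = 2 - x/5.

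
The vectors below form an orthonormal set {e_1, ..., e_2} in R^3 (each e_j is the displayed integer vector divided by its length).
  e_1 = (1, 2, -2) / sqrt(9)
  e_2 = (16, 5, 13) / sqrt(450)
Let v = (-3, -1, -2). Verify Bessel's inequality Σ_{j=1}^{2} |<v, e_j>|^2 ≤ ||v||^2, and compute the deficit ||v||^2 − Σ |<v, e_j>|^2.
Σ |<v, e_j>|^2 = 699/50; ||v||^2 = 14; deficit = 1/50

Write each e_j = u_j / sqrt(<u_j, u_j>) where u_j is the displayed integer vector. Then <v, e_j> = <v, u_j> / sqrt(<u_j, u_j>), so |<v, e_j>|^2 = <v, u_j>^2 / <u_j, u_j>.
Coefficients: <v, e_1> = -1/sqrt(9), <v, e_2> = -79/sqrt(450).
Square and sum: Σ |<v, e_j>|^2 = 699/50.
Compute ||v||^2 = v·v = 14.
Deficit = 14 − 699/50 = 1/50 ≥ 0, confirming Bessel's inequality. (The deficit equals ||v − Σ <v,e_j> e_j||^2, the squared distance from v to span{e_j}.)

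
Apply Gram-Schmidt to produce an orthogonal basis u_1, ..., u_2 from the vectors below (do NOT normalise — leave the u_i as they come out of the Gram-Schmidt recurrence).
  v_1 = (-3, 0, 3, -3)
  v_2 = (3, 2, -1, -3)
Orthogonal basis:
  u_1 = (-3, 0, 3, -3)
  u_2 = (8/3, 2, -2/3, -10/3)

Apply the Gram-Schmidt recurrence
  u_1 = v_1
  u_i = v_i − Σ_{j<i} ((v_i · u_j) / (u_j · u_j)) · u_j.

Step by step this gives:
  u_1 = (-3, 0, 3, -3)
  u_2 = (8/3, 2, -2/3, -10/3)

Orthogonality check:
  u_2 · u_1 = 0 (should be 0)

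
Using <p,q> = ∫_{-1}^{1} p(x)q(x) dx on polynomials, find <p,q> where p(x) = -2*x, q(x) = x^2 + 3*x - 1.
<p,q> = -4

Expand the product: p(x)·q(x) = -2*x^3 - 6*x^2 + 2*x.
∫_{-1}^{1} of each monomial x^k gives [2/(k+1) if k even, 0 if k odd]. Integrating term-by-term (or equivalently evaluating the antiderivative F(x) = -x^4/2 - 2*x^3 + x^2 at the endpoints):
  F(1) − F(−1) = -3/2 − (5/2) = -4.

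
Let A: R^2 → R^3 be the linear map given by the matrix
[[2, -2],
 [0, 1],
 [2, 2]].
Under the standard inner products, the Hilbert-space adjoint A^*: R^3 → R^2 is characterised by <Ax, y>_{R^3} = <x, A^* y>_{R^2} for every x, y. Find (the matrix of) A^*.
A^* = A^T =
[[2, 0, 2],
 [-2, 1, 2]]

For real matrices with standard dot products, the defining identity <Ax, y> = <x, A^* y> gives (Ax)^T y = x^T (A^*) y, i.e. x^T A^T y = x^T (A^*) y. Since this holds for all x, y, we must have A^* = A^T. Therefore
A^* =
[[2, 0, 2],
 [-2, 1, 2]].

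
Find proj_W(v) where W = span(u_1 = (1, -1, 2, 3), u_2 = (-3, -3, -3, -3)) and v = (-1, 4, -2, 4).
proj_W(v) = (47/35, 73/35, 34/35, 3/5)

Set up U = [u_1 | ... | u_2] ∈ R^(4×2). The projector onto W = col(U) is P = U (U^T U)^(-1) U^T.
Compute U^T U =
  [15, -15]
  [-15, 36],
and U^T v = (3, -15).
Solve U^T U · c = U^T v for the coefficients: c = (-13/35, -4/7). The projection is proj_W(v) = U c.
Check: (v - proj_W(v)) · u_1 = 0  (should be 0).
Check: (v - proj_W(v)) · u_2 = 0  (should be 0).
Result: proj_W(v) = (47/35, 73/35, 34/35, 3/5).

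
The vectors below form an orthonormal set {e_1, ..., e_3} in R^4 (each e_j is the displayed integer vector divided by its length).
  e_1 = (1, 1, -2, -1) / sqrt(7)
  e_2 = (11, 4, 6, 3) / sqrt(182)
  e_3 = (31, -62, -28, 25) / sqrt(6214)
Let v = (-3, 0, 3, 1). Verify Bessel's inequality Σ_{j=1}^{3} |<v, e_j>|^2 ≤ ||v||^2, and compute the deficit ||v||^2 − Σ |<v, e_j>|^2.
Σ |<v, e_j>|^2 = 4492/239; ||v||^2 = 19; deficit = 49/239

Write each e_j = u_j / sqrt(<u_j, u_j>) where u_j is the displayed integer vector. Then <v, e_j> = <v, u_j> / sqrt(<u_j, u_j>), so |<v, e_j>|^2 = <v, u_j>^2 / <u_j, u_j>.
Coefficients: <v, e_1> = -10/sqrt(7), <v, e_2> = -12/sqrt(182), <v, e_3> = -152/sqrt(6214).
Square and sum: Σ |<v, e_j>|^2 = 4492/239.
Compute ||v||^2 = v·v = 19.
Deficit = 19 − 4492/239 = 49/239 ≥ 0, confirming Bessel's inequality. (The deficit equals ||v − Σ <v,e_j> e_j||^2, the squared distance from v to span{e_j}.)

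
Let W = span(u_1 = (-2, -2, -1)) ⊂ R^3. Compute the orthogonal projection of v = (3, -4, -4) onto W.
proj_W(v) = (-4/3, -4/3, -2/3)

Set up U = [u_1 | ... | u_1] ∈ R^(3×1). The projector onto W = col(U) is P = U (U^T U)^(-1) U^T.
Compute U^T U =
  [9],
and U^T v = (6).
Solve U^T U · c = U^T v for the coefficients: c = (2/3). The projection is proj_W(v) = U c.
Check: (v - proj_W(v)) · u_1 = 0  (should be 0).
Result: proj_W(v) = (-4/3, -4/3, -2/3).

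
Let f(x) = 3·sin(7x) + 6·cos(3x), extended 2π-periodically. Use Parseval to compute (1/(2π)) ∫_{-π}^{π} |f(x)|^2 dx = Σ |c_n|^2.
Σ |c_n|^2 = 45/2

Expand |f|^2 and use orthogonality of {sin(nx), cos(mx)} on [-π, π]:
  ∫_{-π}^{π} sin(nx)^2 dx = π, ∫ cos(mx)^2 dx = π, and cross terms integrate to 0.
So ∫_{-π}^{π} f(x)^2 dx = 3^2 · π + 6^2 · π = (9 + 36)π.
Divide by 2π: (9 + 36)/2 = 45/2.
By Parseval, this equals Σ |c_n|^2.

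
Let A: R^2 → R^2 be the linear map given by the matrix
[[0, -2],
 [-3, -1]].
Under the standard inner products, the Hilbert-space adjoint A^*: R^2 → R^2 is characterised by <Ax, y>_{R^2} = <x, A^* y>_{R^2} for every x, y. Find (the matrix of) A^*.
A^* = A^T =
[[0, -3],
 [-2, -1]]

For real matrices with standard dot products, the defining identity <Ax, y> = <x, A^* y> gives (Ax)^T y = x^T (A^*) y, i.e. x^T A^T y = x^T (A^*) y. Since this holds for all x, y, we must have A^* = A^T. Therefore
A^* =
[[0, -3],
 [-2, -1]].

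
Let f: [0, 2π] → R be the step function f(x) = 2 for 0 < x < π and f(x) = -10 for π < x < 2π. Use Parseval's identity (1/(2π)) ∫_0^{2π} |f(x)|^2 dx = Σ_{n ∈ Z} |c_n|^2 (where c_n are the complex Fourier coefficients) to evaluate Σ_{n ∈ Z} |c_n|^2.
Σ |c_n|^2 = 52

Parseval equates the L^2 energy of f (normalised by 1/(2π)) with the ℓ^2 sum of its Fourier coefficients: (1/(2π)) ∫_0^{2π} |f|^2 = Σ |c_n|^2.
Compute the left side: (1/(2π)) [∫_0^π 2^2 dx + ∫_π^{2π} (-10)^2 dx] = (1/(2π)) · (4π + 100π) = (4 + 100)/2 = 52.
So Σ_{n ∈ Z} |c_n|^2 = 52.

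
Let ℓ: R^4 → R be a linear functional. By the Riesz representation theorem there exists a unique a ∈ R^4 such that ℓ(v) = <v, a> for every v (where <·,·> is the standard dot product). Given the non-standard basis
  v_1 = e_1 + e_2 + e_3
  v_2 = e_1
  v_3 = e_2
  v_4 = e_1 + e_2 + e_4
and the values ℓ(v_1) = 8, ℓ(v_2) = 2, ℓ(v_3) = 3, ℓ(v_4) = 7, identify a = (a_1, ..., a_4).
a = (2, 3, 3, 2)

Write a = (a_1, ..., a_4) in the standard basis. For each basis vector v_i, ℓ(v_i) = <v_i, a> is a linear equation in the a_j's. Collect the n equations into a matrix system V a = ℓ, where row i of V is v_i (expressed in the standard basis). Since V is invertible (lower-triangular with 1s on the diagonal, up to permutation), solve by back-substitution:
  V =
[[1, 1, 1, 0],
 [1, 0, 0, 0],
 [0, 1, 0, 0],
 [1, 1, 0, 1]]
  V a = (8, 2, 3, 7)
Solving gives a = (2, 3, 3, 2).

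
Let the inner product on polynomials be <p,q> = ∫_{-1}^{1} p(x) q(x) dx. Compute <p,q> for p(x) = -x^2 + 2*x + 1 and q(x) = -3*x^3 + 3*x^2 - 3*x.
<p,q> = -28/5

Expand the product: p(x)·q(x) = 3*x^5 - 9*x^4 + 6*x^3 - 3*x^2 - 3*x.
∫_{-1}^{1} of each monomial x^k gives [2/(k+1) if k even, 0 if k odd]. Integrating term-by-term (or equivalently evaluating the antiderivative F(x) = x^6/2 - 9*x^5/5 + 3*x^4/2 - x^3 - 3*x^2/2 at the endpoints):
  F(1) − F(−1) = -23/10 − (33/10) = -28/5.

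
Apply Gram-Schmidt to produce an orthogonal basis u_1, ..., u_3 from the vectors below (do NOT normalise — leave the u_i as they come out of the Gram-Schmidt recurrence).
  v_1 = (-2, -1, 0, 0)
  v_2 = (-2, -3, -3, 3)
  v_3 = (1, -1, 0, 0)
Orthogonal basis:
  u_1 = (-2, -1, 0, 0)
  u_2 = (4/5, -8/5, -3, 3)
  u_3 = (27/53, -54/53, 18/53, -18/53)

Apply the Gram-Schmidt recurrence
  u_1 = v_1
  u_i = v_i − Σ_{j<i} ((v_i · u_j) / (u_j · u_j)) · u_j.

Step by step this gives:
  u_1 = (-2, -1, 0, 0)
  u_2 = (4/5, -8/5, -3, 3)
  u_3 = (27/53, -54/53, 18/53, -18/53)

Orthogonality check:
  u_2 · u_1 = 0 (should be 0)
  u_3 · u_1 = 0 (should be 0)
  u_3 · u_2 = 0 (should be 0)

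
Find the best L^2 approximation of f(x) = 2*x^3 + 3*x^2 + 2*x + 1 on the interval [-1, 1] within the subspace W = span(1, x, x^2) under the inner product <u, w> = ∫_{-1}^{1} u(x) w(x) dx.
g(x) = 3*x^2 + 16*x/5 + 1

The best approximation g ∈ W is the orthogonal projection of f onto W. Writing g = a_0 + a_1 x + a_2 x^2, the coefficients solve the normal equations G · a = b where
  G_{ij} = <φ_i, φ_j> and b_i = <f, φ_i>, with φ_0 = 1, φ_1 = x, φ_2 = x^2.
G =
  [2, 0, 2/3]
  [0, 2/3, 0]
  [2/3, 0, 2/5],
b = (4, 32/15, 28/15).
Solving gives a_0 = 1, a_1 = 16/5, a_2 = 3, so
  g(x) = 3*x^2 + 16*x/5 + 1.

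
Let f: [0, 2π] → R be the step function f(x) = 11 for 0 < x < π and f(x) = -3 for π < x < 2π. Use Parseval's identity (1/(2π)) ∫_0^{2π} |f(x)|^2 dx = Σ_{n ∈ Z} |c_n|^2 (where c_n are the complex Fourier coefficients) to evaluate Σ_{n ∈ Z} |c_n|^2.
Σ |c_n|^2 = 65

Parseval equates the L^2 energy of f (normalised by 1/(2π)) with the ℓ^2 sum of its Fourier coefficients: (1/(2π)) ∫_0^{2π} |f|^2 = Σ |c_n|^2.
Compute the left side: (1/(2π)) [∫_0^π 11^2 dx + ∫_π^{2π} (-3)^2 dx] = (1/(2π)) · (121π + 9π) = (121 + 9)/2 = 65.
So Σ_{n ∈ Z} |c_n|^2 = 65.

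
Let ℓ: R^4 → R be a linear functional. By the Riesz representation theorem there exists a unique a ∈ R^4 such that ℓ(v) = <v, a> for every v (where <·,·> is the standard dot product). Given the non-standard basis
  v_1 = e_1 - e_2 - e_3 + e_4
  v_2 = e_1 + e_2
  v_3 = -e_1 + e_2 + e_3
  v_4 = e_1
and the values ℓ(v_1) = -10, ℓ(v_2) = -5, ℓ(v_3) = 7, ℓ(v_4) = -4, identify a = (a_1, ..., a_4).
a = (-4, -1, 4, -3)

Write a = (a_1, ..., a_4) in the standard basis. For each basis vector v_i, ℓ(v_i) = <v_i, a> is a linear equation in the a_j's. Collect the n equations into a matrix system V a = ℓ, where row i of V is v_i (expressed in the standard basis). Since V is invertible (lower-triangular with 1s on the diagonal, up to permutation), solve by back-substitution:
  V =
[[1, -1, -1, 1],
 [1, 1, 0, 0],
 [-1, 1, 1, 0],
 [1, 0, 0, 0]]
  V a = (-10, -5, 7, -4)
Solving gives a = (-4, -1, 4, -3).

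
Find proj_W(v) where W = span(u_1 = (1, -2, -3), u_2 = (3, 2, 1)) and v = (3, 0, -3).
proj_W(v) = (49/15, -2/3, -37/15)

Set up U = [u_1 | ... | u_2] ∈ R^(3×2). The projector onto W = col(U) is P = U (U^T U)^(-1) U^T.
Compute U^T U =
  [14, -4]
  [-4, 14],
and U^T v = (12, 6).
Solve U^T U · c = U^T v for the coefficients: c = (16/15, 11/15). The projection is proj_W(v) = U c.
Check: (v - proj_W(v)) · u_1 = 0  (should be 0).
Check: (v - proj_W(v)) · u_2 = 0  (should be 0).
Result: proj_W(v) = (49/15, -2/3, -37/15).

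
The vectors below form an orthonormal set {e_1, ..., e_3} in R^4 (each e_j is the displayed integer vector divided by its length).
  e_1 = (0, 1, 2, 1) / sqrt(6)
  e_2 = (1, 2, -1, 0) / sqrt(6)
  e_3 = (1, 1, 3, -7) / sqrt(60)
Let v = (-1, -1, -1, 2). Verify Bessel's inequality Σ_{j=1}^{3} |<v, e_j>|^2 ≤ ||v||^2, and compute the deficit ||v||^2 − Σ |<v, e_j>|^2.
Σ |<v, e_j>|^2 = 137/20; ||v||^2 = 7; deficit = 3/20

Write each e_j = u_j / sqrt(<u_j, u_j>) where u_j is the displayed integer vector. Then <v, e_j> = <v, u_j> / sqrt(<u_j, u_j>), so |<v, e_j>|^2 = <v, u_j>^2 / <u_j, u_j>.
Coefficients: <v, e_1> = -1/sqrt(6), <v, e_2> = -2/sqrt(6), <v, e_3> = -19/sqrt(60).
Square and sum: Σ |<v, e_j>|^2 = 137/20.
Compute ||v||^2 = v·v = 7.
Deficit = 7 − 137/20 = 3/20 ≥ 0, confirming Bessel's inequality. (The deficit equals ||v − Σ <v,e_j> e_j||^2, the squared distance from v to span{e_j}.)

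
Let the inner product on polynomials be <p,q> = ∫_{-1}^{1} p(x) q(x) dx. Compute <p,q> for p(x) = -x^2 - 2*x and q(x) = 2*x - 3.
<p,q> = -2/3

Expand the product: p(x)·q(x) = -2*x^3 - x^2 + 6*x.
∫_{-1}^{1} of each monomial x^k gives [2/(k+1) if k even, 0 if k odd]. Integrating term-by-term (or equivalently evaluating the antiderivative F(x) = -x^4/2 - x^3/3 + 3*x^2 at the endpoints):
  F(1) − F(−1) = 13/6 − (17/6) = -2/3.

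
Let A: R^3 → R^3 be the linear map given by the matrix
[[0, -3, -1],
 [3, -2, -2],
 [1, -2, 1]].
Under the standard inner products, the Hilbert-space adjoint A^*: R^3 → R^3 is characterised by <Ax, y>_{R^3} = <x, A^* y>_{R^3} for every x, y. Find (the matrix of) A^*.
A^* = A^T =
[[0, 3, 1],
 [-3, -2, -2],
 [-1, -2, 1]]

For real matrices with standard dot products, the defining identity <Ax, y> = <x, A^* y> gives (Ax)^T y = x^T (A^*) y, i.e. x^T A^T y = x^T (A^*) y. Since this holds for all x, y, we must have A^* = A^T. Therefore
A^* =
[[0, 3, 1],
 [-3, -2, -2],
 [-1, -2, 1]].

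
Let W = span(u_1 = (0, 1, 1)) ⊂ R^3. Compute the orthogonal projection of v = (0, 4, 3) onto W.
proj_W(v) = (0, 7/2, 7/2)

Set up U = [u_1 | ... | u_1] ∈ R^(3×1). The projector onto W = col(U) is P = U (U^T U)^(-1) U^T.
Compute U^T U =
  [2],
and U^T v = (7).
Solve U^T U · c = U^T v for the coefficients: c = (7/2). The projection is proj_W(v) = U c.
Check: (v - proj_W(v)) · u_1 = 0  (should be 0).
Result: proj_W(v) = (0, 7/2, 7/2).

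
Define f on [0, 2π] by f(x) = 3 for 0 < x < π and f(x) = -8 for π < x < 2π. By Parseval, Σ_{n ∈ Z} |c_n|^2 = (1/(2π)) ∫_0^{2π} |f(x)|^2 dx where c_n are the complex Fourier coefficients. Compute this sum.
Σ |c_n|^2 = 73/2

Parseval equates the L^2 energy of f (normalised by 1/(2π)) with the ℓ^2 sum of its Fourier coefficients: (1/(2π)) ∫_0^{2π} |f|^2 = Σ |c_n|^2.
Compute the left side: (1/(2π)) [∫_0^π 3^2 dx + ∫_π^{2π} (-8)^2 dx] = (1/(2π)) · (9π + 64π) = (9 + 64)/2 = 73/2.
So Σ_{n ∈ Z} |c_n|^2 = 73/2.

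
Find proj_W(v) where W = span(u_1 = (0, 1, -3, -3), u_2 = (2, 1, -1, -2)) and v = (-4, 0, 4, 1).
proj_W(v) = (-116/45, -7/5, 73/45, 131/45)

Set up U = [u_1 | ... | u_2] ∈ R^(4×2). The projector onto W = col(U) is P = U (U^T U)^(-1) U^T.
Compute U^T U =
  [19, 10]
  [10, 10],
and U^T v = (-15, -14).
Solve U^T U · c = U^T v for the coefficients: c = (-1/9, -58/45). The projection is proj_W(v) = U c.
Check: (v - proj_W(v)) · u_1 = 0  (should be 0).
Check: (v - proj_W(v)) · u_2 = 0  (should be 0).
Result: proj_W(v) = (-116/45, -7/5, 73/45, 131/45).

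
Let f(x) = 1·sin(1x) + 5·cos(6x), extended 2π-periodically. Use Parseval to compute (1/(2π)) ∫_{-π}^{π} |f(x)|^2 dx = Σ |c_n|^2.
Σ |c_n|^2 = 13

Expand |f|^2 and use orthogonality of {sin(nx), cos(mx)} on [-π, π]:
  ∫_{-π}^{π} sin(nx)^2 dx = π, ∫ cos(mx)^2 dx = π, and cross terms integrate to 0.
So ∫_{-π}^{π} f(x)^2 dx = 1^2 · π + 5^2 · π = (1 + 25)π.
Divide by 2π: (1 + 25)/2 = 13.
By Parseval, this equals Σ |c_n|^2.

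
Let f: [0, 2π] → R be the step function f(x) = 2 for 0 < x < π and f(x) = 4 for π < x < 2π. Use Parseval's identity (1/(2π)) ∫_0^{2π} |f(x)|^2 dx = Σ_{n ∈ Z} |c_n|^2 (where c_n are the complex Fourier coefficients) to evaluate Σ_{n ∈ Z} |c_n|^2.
Σ |c_n|^2 = 10

Parseval equates the L^2 energy of f (normalised by 1/(2π)) with the ℓ^2 sum of its Fourier coefficients: (1/(2π)) ∫_0^{2π} |f|^2 = Σ |c_n|^2.
Compute the left side: (1/(2π)) [∫_0^π 2^2 dx + ∫_π^{2π} 4^2 dx] = (1/(2π)) · (4π + 16π) = (4 + 16)/2 = 10.
So Σ_{n ∈ Z} |c_n|^2 = 10.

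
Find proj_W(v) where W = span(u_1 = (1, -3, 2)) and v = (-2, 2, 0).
proj_W(v) = (-4/7, 12/7, -8/7)

Set up U = [u_1 | ... | u_1] ∈ R^(3×1). The projector onto W = col(U) is P = U (U^T U)^(-1) U^T.
Compute U^T U =
  [14],
and U^T v = (-8).
Solve U^T U · c = U^T v for the coefficients: c = (-4/7). The projection is proj_W(v) = U c.
Check: (v - proj_W(v)) · u_1 = 0  (should be 0).
Result: proj_W(v) = (-4/7, 12/7, -8/7).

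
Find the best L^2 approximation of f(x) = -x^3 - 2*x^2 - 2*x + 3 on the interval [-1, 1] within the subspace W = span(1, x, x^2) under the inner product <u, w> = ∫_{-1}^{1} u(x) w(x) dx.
g(x) = -2*x^2 - 13*x/5 + 3

The best approximation g ∈ W is the orthogonal projection of f onto W. Writing g = a_0 + a_1 x + a_2 x^2, the coefficients solve the normal equations G · a = b where
  G_{ij} = <φ_i, φ_j> and b_i = <f, φ_i>, with φ_0 = 1, φ_1 = x, φ_2 = x^2.
G =
  [2, 0, 2/3]
  [0, 2/3, 0]
  [2/3, 0, 2/5],
b = (14/3, -26/15, 6/5).
Solving gives a_0 = 3, a_1 = -13/5, a_2 = -2, so
  g(x) = -2*x^2 - 13*x/5 + 3.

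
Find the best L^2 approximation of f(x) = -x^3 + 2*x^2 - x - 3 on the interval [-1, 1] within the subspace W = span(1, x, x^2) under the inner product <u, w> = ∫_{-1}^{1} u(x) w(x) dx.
g(x) = 2*x^2 - 8*x/5 - 3

The best approximation g ∈ W is the orthogonal projection of f onto W. Writing g = a_0 + a_1 x + a_2 x^2, the coefficients solve the normal equations G · a = b where
  G_{ij} = <φ_i, φ_j> and b_i = <f, φ_i>, with φ_0 = 1, φ_1 = x, φ_2 = x^2.
G =
  [2, 0, 2/3]
  [0, 2/3, 0]
  [2/3, 0, 2/5],
b = (-14/3, -16/15, -6/5).
Solving gives a_0 = -3, a_1 = -8/5, a_2 = 2, so
  g(x) = 2*x^2 - 8*x/5 - 3.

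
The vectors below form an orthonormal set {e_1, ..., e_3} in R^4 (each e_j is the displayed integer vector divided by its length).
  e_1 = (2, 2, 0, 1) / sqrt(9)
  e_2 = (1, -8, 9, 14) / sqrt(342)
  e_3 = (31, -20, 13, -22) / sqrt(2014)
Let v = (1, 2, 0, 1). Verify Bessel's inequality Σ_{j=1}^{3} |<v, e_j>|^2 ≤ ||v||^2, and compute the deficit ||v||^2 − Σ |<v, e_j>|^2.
Σ |<v, e_j>|^2 = 314/53; ||v||^2 = 6; deficit = 4/53

Write each e_j = u_j / sqrt(<u_j, u_j>) where u_j is the displayed integer vector. Then <v, e_j> = <v, u_j> / sqrt(<u_j, u_j>), so |<v, e_j>|^2 = <v, u_j>^2 / <u_j, u_j>.
Coefficients: <v, e_1> = 7/sqrt(9), <v, e_2> = -1/sqrt(342), <v, e_3> = -31/sqrt(2014).
Square and sum: Σ |<v, e_j>|^2 = 314/53.
Compute ||v||^2 = v·v = 6.
Deficit = 6 − 314/53 = 4/53 ≥ 0, confirming Bessel's inequality. (The deficit equals ||v − Σ <v,e_j> e_j||^2, the squared distance from v to span{e_j}.)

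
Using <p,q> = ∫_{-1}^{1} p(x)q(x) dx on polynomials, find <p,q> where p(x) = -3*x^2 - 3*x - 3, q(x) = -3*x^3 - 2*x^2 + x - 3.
<p,q> = 32

Expand the product: p(x)·q(x) = 9*x^5 + 15*x^4 + 12*x^3 + 12*x^2 + 6*x + 9.
∫_{-1}^{1} of each monomial x^k gives [2/(k+1) if k even, 0 if k odd]. Integrating term-by-term (or equivalently evaluating the antiderivative F(x) = 3*x^6/2 + 3*x^5 + 3*x^4 + 4*x^3 + 3*x^2 + 9*x at the endpoints):
  F(1) − F(−1) = 47/2 − (-17/2) = 32.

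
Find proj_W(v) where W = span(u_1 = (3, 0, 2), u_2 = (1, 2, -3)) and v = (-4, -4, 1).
proj_W(v) = (-780/173, -450/173, 305/173)

Set up U = [u_1 | ... | u_2] ∈ R^(3×2). The projector onto W = col(U) is P = U (U^T U)^(-1) U^T.
Compute U^T U =
  [13, -3]
  [-3, 14],
and U^T v = (-10, -15).
Solve U^T U · c = U^T v for the coefficients: c = (-185/173, -225/173). The projection is proj_W(v) = U c.
Check: (v - proj_W(v)) · u_1 = 0  (should be 0).
Check: (v - proj_W(v)) · u_2 = 0  (should be 0).
Result: proj_W(v) = (-780/173, -450/173, 305/173).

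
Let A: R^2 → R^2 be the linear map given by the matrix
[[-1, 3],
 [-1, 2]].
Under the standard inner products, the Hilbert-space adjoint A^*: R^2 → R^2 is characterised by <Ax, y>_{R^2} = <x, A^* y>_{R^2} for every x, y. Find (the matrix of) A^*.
A^* = A^T =
[[-1, -1],
 [3, 2]]

For real matrices with standard dot products, the defining identity <Ax, y> = <x, A^* y> gives (Ax)^T y = x^T (A^*) y, i.e. x^T A^T y = x^T (A^*) y. Since this holds for all x, y, we must have A^* = A^T. Therefore
A^* =
[[-1, -1],
 [3, 2]].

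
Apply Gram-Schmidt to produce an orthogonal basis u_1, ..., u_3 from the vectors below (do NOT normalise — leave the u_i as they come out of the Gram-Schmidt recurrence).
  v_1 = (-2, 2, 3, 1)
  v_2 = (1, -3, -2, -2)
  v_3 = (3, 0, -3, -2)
Orthogonal basis:
  u_1 = (-2, 2, 3, 1)
  u_2 = (-7/9, -11/9, 2/3, -10/9)
  u_3 = (23/34, 41/34, 7/34, -57/34)

Apply the Gram-Schmidt recurrence
  u_1 = v_1
  u_i = v_i − Σ_{j<i} ((v_i · u_j) / (u_j · u_j)) · u_j.

Step by step this gives:
  u_1 = (-2, 2, 3, 1)
  u_2 = (-7/9, -11/9, 2/3, -10/9)
  u_3 = (23/34, 41/34, 7/34, -57/34)

Orthogonality check:
  u_2 · u_1 = 0 (should be 0)
  u_3 · u_1 = 0 (should be 0)
  u_3 · u_2 = 0 (should be 0)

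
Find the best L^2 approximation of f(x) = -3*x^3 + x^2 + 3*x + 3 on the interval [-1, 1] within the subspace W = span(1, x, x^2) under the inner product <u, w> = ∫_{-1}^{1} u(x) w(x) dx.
g(x) = x^2 + 6*x/5 + 3

The best approximation g ∈ W is the orthogonal projection of f onto W. Writing g = a_0 + a_1 x + a_2 x^2, the coefficients solve the normal equations G · a = b where
  G_{ij} = <φ_i, φ_j> and b_i = <f, φ_i>, with φ_0 = 1, φ_1 = x, φ_2 = x^2.
G =
  [2, 0, 2/3]
  [0, 2/3, 0]
  [2/3, 0, 2/5],
b = (20/3, 4/5, 12/5).
Solving gives a_0 = 3, a_1 = 6/5, a_2 = 1, so
  g(x) = x^2 + 6*x/5 + 3.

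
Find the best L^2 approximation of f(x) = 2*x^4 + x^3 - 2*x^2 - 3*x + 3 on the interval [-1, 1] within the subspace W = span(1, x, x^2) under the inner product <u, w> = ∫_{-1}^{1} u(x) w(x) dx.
g(x) = -2*x^2/7 - 12*x/5 + 99/35

The best approximation g ∈ W is the orthogonal projection of f onto W. Writing g = a_0 + a_1 x + a_2 x^2, the coefficients solve the normal equations G · a = b where
  G_{ij} = <φ_i, φ_j> and b_i = <f, φ_i>, with φ_0 = 1, φ_1 = x, φ_2 = x^2.
G =
  [2, 0, 2/3]
  [0, 2/3, 0]
  [2/3, 0, 2/5],
b = (82/15, -8/5, 62/35).
Solving gives a_0 = 99/35, a_1 = -12/5, a_2 = -2/7, so
  g(x) = -2*x^2/7 - 12*x/5 + 99/35.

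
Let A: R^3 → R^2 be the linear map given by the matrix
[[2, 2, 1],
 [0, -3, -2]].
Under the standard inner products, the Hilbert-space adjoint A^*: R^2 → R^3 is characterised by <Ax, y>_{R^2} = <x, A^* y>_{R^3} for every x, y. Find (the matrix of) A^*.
A^* = A^T =
[[2, 0],
 [2, -3],
 [1, -2]]

For real matrices with standard dot products, the defining identity <Ax, y> = <x, A^* y> gives (Ax)^T y = x^T (A^*) y, i.e. x^T A^T y = x^T (A^*) y. Since this holds for all x, y, we must have A^* = A^T. Therefore
A^* =
[[2, 0],
 [2, -3],
 [1, -2]].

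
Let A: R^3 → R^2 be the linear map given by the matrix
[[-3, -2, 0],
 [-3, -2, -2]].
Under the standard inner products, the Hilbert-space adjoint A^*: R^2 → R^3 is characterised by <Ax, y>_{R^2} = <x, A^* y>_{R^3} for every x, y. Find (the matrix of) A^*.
A^* = A^T =
[[-3, -3],
 [-2, -2],
 [0, -2]]

For real matrices with standard dot products, the defining identity <Ax, y> = <x, A^* y> gives (Ax)^T y = x^T (A^*) y, i.e. x^T A^T y = x^T (A^*) y. Since this holds for all x, y, we must have A^* = A^T. Therefore
A^* =
[[-3, -3],
 [-2, -2],
 [0, -2]].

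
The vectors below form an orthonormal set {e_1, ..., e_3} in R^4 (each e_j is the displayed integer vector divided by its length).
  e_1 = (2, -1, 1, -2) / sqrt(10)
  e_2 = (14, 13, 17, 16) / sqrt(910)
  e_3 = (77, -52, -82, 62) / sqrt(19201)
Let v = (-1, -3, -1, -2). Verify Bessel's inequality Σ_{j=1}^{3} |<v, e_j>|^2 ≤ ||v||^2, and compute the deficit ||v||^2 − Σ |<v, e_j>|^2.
Σ |<v, e_j>|^2 = 2765/211; ||v||^2 = 15; deficit = 400/211

Write each e_j = u_j / sqrt(<u_j, u_j>) where u_j is the displayed integer vector. Then <v, e_j> = <v, u_j> / sqrt(<u_j, u_j>), so |<v, e_j>|^2 = <v, u_j>^2 / <u_j, u_j>.
Coefficients: <v, e_1> = 4/sqrt(10), <v, e_2> = -102/sqrt(910), <v, e_3> = 37/sqrt(19201).
Square and sum: Σ |<v, e_j>|^2 = 2765/211.
Compute ||v||^2 = v·v = 15.
Deficit = 15 − 2765/211 = 400/211 ≥ 0, confirming Bessel's inequality. (The deficit equals ||v − Σ <v,e_j> e_j||^2, the squared distance from v to span{e_j}.)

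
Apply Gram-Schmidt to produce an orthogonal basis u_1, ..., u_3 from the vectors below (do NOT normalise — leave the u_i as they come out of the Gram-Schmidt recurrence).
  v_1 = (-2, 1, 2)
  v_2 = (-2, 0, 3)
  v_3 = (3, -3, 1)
Orthogonal basis:
  u_1 = (-2, 1, 2)
  u_2 = (2/9, -10/9, 7/9)
  u_3 = (15/17, 10/17, 10/17)

Apply the Gram-Schmidt recurrence
  u_1 = v_1
  u_i = v_i − Σ_{j<i} ((v_i · u_j) / (u_j · u_j)) · u_j.

Step by step this gives:
  u_1 = (-2, 1, 2)
  u_2 = (2/9, -10/9, 7/9)
  u_3 = (15/17, 10/17, 10/17)

Orthogonality check:
  u_2 · u_1 = 0 (should be 0)
  u_3 · u_1 = 0 (should be 0)
  u_3 · u_2 = 0 (should be 0)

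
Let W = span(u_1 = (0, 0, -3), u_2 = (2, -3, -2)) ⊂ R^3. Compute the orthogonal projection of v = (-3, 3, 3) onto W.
proj_W(v) = (-30/13, 45/13, 3)

Set up U = [u_1 | ... | u_2] ∈ R^(3×2). The projector onto W = col(U) is P = U (U^T U)^(-1) U^T.
Compute U^T U =
  [9, 6]
  [6, 17],
and U^T v = (-9, -21).
Solve U^T U · c = U^T v for the coefficients: c = (-3/13, -15/13). The projection is proj_W(v) = U c.
Check: (v - proj_W(v)) · u_1 = 0  (should be 0).
Check: (v - proj_W(v)) · u_2 = 0  (should be 0).
Result: proj_W(v) = (-30/13, 45/13, 3).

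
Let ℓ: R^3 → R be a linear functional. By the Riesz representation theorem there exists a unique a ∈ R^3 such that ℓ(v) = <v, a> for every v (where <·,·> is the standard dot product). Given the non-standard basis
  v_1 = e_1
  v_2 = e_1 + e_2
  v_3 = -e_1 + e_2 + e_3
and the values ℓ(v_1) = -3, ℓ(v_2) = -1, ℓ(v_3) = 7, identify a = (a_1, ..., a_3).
a = (-3, 2, 2)

Write a = (a_1, ..., a_3) in the standard basis. For each basis vector v_i, ℓ(v_i) = <v_i, a> is a linear equation in the a_j's. Collect the n equations into a matrix system V a = ℓ, where row i of V is v_i (expressed in the standard basis). Since V is invertible (lower-triangular with 1s on the diagonal, up to permutation), solve by back-substitution:
  V =
[[1, 0, 0],
 [1, 1, 0],
 [-1, 1, 1]]
  V a = (-3, -1, 7)
Solving gives a = (-3, 2, 2).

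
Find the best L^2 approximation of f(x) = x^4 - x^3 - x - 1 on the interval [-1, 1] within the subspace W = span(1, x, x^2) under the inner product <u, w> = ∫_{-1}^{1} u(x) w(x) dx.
g(x) = 6*x^2/7 - 8*x/5 - 38/35

The best approximation g ∈ W is the orthogonal projection of f onto W. Writing g = a_0 + a_1 x + a_2 x^2, the coefficients solve the normal equations G · a = b where
  G_{ij} = <φ_i, φ_j> and b_i = <f, φ_i>, with φ_0 = 1, φ_1 = x, φ_2 = x^2.
G =
  [2, 0, 2/3]
  [0, 2/3, 0]
  [2/3, 0, 2/5],
b = (-8/5, -16/15, -8/21).
Solving gives a_0 = -38/35, a_1 = -8/5, a_2 = 6/7, so
  g(x) = 6*x^2/7 - 8*x/5 - 38/35.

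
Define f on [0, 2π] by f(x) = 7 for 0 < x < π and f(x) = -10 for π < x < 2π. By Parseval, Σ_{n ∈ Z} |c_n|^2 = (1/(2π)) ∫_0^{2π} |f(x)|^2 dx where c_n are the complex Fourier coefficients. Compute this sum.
Σ |c_n|^2 = 149/2

Parseval equates the L^2 energy of f (normalised by 1/(2π)) with the ℓ^2 sum of its Fourier coefficients: (1/(2π)) ∫_0^{2π} |f|^2 = Σ |c_n|^2.
Compute the left side: (1/(2π)) [∫_0^π 7^2 dx + ∫_π^{2π} (-10)^2 dx] = (1/(2π)) · (49π + 100π) = (49 + 100)/2 = 149/2.
So Σ_{n ∈ Z} |c_n|^2 = 149/2.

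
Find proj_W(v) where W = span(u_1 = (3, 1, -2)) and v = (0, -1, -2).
proj_W(v) = (9/14, 3/14, -3/7)

Set up U = [u_1 | ... | u_1] ∈ R^(3×1). The projector onto W = col(U) is P = U (U^T U)^(-1) U^T.
Compute U^T U =
  [14],
and U^T v = (3).
Solve U^T U · c = U^T v for the coefficients: c = (3/14). The projection is proj_W(v) = U c.
Check: (v - proj_W(v)) · u_1 = 0  (should be 0).
Result: proj_W(v) = (9/14, 3/14, -3/7).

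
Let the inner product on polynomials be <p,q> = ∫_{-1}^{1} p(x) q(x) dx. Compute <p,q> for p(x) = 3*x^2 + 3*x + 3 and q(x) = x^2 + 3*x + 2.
<p,q> = 126/5

Expand the product: p(x)·q(x) = 3*x^4 + 12*x^3 + 18*x^2 + 15*x + 6.
∫_{-1}^{1} of each monomial x^k gives [2/(k+1) if k even, 0 if k odd]. Integrating term-by-term (or equivalently evaluating the antiderivative F(x) = 3*x^5/5 + 3*x^4 + 6*x^3 + 15*x^2/2 + 6*x at the endpoints):
  F(1) − F(−1) = 231/10 − (-21/10) = 126/5.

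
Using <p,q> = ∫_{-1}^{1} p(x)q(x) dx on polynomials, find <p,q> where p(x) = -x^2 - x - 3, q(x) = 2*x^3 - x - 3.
<p,q> = 298/15

Expand the product: p(x)·q(x) = -2*x^5 - 2*x^4 - 5*x^3 + 4*x^2 + 6*x + 9.
∫_{-1}^{1} of each monomial x^k gives [2/(k+1) if k even, 0 if k odd]. Integrating term-by-term (or equivalently evaluating the antiderivative F(x) = -x^6/3 - 2*x^5/5 - 5*x^4/4 + 4*x^3/3 + 3*x^2 + 9*x at the endpoints):
  F(1) − F(−1) = 227/20 − (-511/60) = 298/15.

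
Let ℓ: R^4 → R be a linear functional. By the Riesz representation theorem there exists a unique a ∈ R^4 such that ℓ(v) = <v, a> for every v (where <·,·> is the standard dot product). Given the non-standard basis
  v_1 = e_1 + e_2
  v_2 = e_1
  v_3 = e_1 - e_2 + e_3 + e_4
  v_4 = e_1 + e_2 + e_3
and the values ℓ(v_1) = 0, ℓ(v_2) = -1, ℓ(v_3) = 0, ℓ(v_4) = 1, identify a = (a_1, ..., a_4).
a = (-1, 1, 1, 1)

Write a = (a_1, ..., a_4) in the standard basis. For each basis vector v_i, ℓ(v_i) = <v_i, a> is a linear equation in the a_j's. Collect the n equations into a matrix system V a = ℓ, where row i of V is v_i (expressed in the standard basis). Since V is invertible (lower-triangular with 1s on the diagonal, up to permutation), solve by back-substitution:
  V =
[[1, 1, 0, 0],
 [1, 0, 0, 0],
 [1, -1, 1, 1],
 [1, 1, 1, 0]]
  V a = (0, -1, 0, 1)
Solving gives a = (-1, 1, 1, 1).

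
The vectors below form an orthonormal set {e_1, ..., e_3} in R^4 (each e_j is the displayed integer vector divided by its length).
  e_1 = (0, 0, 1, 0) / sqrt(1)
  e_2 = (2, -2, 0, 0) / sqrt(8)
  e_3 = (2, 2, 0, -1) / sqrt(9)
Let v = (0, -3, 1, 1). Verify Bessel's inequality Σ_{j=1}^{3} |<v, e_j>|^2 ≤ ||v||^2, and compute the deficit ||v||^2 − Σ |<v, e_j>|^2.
Σ |<v, e_j>|^2 = 197/18; ||v||^2 = 11; deficit = 1/18

Write each e_j = u_j / sqrt(<u_j, u_j>) where u_j is the displayed integer vector. Then <v, e_j> = <v, u_j> / sqrt(<u_j, u_j>), so |<v, e_j>|^2 = <v, u_j>^2 / <u_j, u_j>.
Coefficients: <v, e_1> = 1/sqrt(1), <v, e_2> = 6/sqrt(8), <v, e_3> = -7/sqrt(9).
Square and sum: Σ |<v, e_j>|^2 = 197/18.
Compute ||v||^2 = v·v = 11.
Deficit = 11 − 197/18 = 1/18 ≥ 0, confirming Bessel's inequality. (The deficit equals ||v − Σ <v,e_j> e_j||^2, the squared distance from v to span{e_j}.)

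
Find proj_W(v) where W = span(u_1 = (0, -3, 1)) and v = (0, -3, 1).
proj_W(v) = (0, -3, 1)

Set up U = [u_1 | ... | u_1] ∈ R^(3×1). The projector onto W = col(U) is P = U (U^T U)^(-1) U^T.
Compute U^T U =
  [10],
and U^T v = (10).
Solve U^T U · c = U^T v for the coefficients: c = (1). The projection is proj_W(v) = U c.
Check: (v - proj_W(v)) · u_1 = 0  (should be 0).
Result: proj_W(v) = (0, -3, 1).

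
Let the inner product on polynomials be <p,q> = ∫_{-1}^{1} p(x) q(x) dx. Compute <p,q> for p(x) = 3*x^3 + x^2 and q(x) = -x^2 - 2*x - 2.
<p,q> = -62/15

Expand the product: p(x)·q(x) = -3*x^5 - 7*x^4 - 8*x^3 - 2*x^2.
∫_{-1}^{1} of each monomial x^k gives [2/(k+1) if k even, 0 if k odd]. Integrating term-by-term (or equivalently evaluating the antiderivative F(x) = -x^6/2 - 7*x^5/5 - 2*x^4 - 2*x^3/3 at the endpoints):
  F(1) − F(−1) = -137/30 − (-13/30) = -62/15.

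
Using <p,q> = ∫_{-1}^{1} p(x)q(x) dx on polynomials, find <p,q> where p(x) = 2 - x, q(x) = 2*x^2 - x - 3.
<p,q> = -26/3

Expand the product: p(x)·q(x) = -2*x^3 + 5*x^2 + x - 6.
∫_{-1}^{1} of each monomial x^k gives [2/(k+1) if k even, 0 if k odd]. Integrating term-by-term (or equivalently evaluating the antiderivative F(x) = -x^4/2 + 5*x^3/3 + x^2/2 - 6*x at the endpoints):
  F(1) − F(−1) = -13/3 − (13/3) = -26/3.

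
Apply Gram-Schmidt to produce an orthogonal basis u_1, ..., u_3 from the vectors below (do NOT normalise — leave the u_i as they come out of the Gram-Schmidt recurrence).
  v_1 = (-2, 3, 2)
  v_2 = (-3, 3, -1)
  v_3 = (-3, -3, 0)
Orthogonal basis:
  u_1 = (-2, 3, 2)
  u_2 = (-25/17, 12/17, -43/17)
  u_3 = (-459/154, -204/77, 153/154)

Apply the Gram-Schmidt recurrence
  u_1 = v_1
  u_i = v_i − Σ_{j<i} ((v_i · u_j) / (u_j · u_j)) · u_j.

Step by step this gives:
  u_1 = (-2, 3, 2)
  u_2 = (-25/17, 12/17, -43/17)
  u_3 = (-459/154, -204/77, 153/154)

Orthogonality check:
  u_2 · u_1 = 0 (should be 0)
  u_3 · u_1 = 0 (should be 0)
  u_3 · u_2 = 0 (should be 0)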